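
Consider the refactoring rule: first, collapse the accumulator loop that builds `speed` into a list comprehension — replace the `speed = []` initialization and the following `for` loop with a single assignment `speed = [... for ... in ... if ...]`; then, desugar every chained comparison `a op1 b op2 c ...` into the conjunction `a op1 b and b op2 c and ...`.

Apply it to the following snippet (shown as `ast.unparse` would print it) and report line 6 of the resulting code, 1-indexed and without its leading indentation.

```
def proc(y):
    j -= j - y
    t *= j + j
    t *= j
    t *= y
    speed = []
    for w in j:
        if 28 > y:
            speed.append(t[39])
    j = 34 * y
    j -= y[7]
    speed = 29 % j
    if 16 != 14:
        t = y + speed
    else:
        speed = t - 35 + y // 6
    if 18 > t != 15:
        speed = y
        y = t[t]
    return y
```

speed = [t[39] for w in j if 28 > y]

Transformed code:
def proc(y):
    j -= j - y
    t *= j + j
    t *= j
    t *= y
    speed = [t[39] for w in j if 28 > y]
    j = 34 * y
    j -= y[7]
    speed = 29 % j
    if 16 != 14:
        t = y + speed
    else:
        speed = t - 35 + y // 6
    if 18 > t and t != 15:
        speed = y
        y = t[t]
    return y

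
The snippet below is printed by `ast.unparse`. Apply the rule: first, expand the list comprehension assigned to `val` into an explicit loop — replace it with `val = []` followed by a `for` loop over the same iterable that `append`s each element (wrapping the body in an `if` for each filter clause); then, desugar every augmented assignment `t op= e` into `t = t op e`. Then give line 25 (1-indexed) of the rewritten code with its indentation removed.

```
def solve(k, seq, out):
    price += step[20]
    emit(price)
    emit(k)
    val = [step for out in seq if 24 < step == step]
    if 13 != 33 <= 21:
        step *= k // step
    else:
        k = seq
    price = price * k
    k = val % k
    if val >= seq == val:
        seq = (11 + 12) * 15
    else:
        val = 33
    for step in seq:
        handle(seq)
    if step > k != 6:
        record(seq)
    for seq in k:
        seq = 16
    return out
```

Transformed code:
def solve(k, seq, out):
    price = price + step[20]
    emit(price)
    emit(k)
    val = []
    for out in seq:
        if 24 < step == step:
            val.append(step)
    if 13 != 33 <= 21:
        step = step * (k // step)
    else:
        k = seq
    price = price * k
    k = val % k
    if val >= seq == val:
        seq = (11 + 12) * 15
    else:
        val = 33
    for step in seq:
        handle(seq)
    if step > k != 6:
        record(seq)
    for seq in k:
        seq = 16
    return out

return out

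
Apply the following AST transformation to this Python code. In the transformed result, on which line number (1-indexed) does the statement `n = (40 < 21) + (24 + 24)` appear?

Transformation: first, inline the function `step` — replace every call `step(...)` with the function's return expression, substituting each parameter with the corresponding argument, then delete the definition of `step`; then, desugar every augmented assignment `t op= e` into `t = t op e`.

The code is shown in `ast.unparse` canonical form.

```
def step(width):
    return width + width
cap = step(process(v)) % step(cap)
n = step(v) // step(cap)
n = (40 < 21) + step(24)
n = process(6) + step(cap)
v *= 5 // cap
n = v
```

Transformed code:
cap = (process(v) + process(v)) % (cap + cap)
n = (v + v) // (cap + cap)
n = (40 < 21) + (24 + 24)
n = process(6) + (cap + cap)
v = v * (5 // cap)
n = v

3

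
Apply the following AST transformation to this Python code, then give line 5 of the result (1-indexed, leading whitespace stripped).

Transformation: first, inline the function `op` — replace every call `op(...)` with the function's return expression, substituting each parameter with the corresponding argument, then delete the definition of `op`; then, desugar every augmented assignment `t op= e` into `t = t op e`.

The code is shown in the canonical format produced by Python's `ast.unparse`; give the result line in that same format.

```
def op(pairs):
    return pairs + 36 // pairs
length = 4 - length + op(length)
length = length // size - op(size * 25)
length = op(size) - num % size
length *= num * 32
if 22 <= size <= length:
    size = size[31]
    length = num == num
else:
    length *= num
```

if 22 <= size <= length:

Transformed code:
length = 4 - length + (length + 36 // length)
length = length // size - (size * 25 + 36 // (size * 25))
length = size + 36 // size - num % size
length = length * (num * 32)
if 22 <= size <= length:
    size = size[31]
    length = num == num
else:
    length = length * num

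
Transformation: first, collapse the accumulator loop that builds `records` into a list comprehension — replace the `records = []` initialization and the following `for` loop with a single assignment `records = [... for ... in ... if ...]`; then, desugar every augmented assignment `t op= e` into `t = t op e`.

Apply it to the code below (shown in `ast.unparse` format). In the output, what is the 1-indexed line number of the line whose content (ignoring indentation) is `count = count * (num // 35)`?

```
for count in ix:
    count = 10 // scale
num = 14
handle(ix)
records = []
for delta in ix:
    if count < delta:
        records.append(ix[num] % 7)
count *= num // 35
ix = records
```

Transformed code:
for count in ix:
    count = 10 // scale
num = 14
handle(ix)
records = [ix[num] % 7 for delta in ix if count < delta]
count = count * (num // 35)
ix = records

6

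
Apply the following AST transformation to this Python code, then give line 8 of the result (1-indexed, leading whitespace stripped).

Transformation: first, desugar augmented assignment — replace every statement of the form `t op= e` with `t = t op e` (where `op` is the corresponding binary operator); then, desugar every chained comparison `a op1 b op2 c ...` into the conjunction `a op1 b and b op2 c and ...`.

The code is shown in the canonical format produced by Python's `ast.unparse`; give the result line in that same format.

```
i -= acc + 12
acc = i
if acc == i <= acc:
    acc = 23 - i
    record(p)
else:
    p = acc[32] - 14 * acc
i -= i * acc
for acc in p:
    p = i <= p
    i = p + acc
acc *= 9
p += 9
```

Transformed code:
i = i - (acc + 12)
acc = i
if acc == i and i <= acc:
    acc = 23 - i
    record(p)
else:
    p = acc[32] - 14 * acc
i = i - i * acc
for acc in p:
    p = i <= p
    i = p + acc
acc = acc * 9
p = p + 9

i = i - i * acc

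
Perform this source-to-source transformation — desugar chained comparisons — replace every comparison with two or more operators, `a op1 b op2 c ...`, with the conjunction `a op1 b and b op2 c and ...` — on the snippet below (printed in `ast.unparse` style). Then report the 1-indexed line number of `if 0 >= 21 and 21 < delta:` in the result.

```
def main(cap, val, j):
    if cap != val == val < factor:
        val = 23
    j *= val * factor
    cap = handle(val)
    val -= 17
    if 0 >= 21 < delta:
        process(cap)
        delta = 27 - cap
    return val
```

Transformed code:
def main(cap, val, j):
    if cap != val and val == val and (val < factor):
        val = 23
    j *= val * factor
    cap = handle(val)
    val -= 17
    if 0 >= 21 and 21 < delta:
        process(cap)
        delta = 27 - cap
    return val

7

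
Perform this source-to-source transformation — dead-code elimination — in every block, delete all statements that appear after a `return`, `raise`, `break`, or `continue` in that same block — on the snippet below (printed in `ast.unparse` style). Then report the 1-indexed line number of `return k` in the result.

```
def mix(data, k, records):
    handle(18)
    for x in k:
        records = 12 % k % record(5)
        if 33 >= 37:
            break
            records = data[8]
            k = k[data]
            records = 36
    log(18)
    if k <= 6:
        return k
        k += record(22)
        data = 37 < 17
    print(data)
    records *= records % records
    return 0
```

9

Transformed code:
def mix(data, k, records):
    handle(18)
    for x in k:
        records = 12 % k % record(5)
        if 33 >= 37:
            break
    log(18)
    if k <= 6:
        return k
    print(data)
    records *= records % records
    return 0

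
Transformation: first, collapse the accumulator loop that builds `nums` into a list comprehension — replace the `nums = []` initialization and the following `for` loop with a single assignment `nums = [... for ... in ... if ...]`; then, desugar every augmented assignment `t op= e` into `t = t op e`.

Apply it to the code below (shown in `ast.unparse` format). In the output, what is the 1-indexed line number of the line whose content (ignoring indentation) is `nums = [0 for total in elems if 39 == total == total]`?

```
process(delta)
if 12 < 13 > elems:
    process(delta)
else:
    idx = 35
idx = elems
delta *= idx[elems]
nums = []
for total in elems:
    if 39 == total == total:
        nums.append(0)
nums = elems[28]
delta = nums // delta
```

8

Transformed code:
process(delta)
if 12 < 13 > elems:
    process(delta)
else:
    idx = 35
idx = elems
delta = delta * idx[elems]
nums = [0 for total in elems if 39 == total == total]
nums = elems[28]
delta = nums // delta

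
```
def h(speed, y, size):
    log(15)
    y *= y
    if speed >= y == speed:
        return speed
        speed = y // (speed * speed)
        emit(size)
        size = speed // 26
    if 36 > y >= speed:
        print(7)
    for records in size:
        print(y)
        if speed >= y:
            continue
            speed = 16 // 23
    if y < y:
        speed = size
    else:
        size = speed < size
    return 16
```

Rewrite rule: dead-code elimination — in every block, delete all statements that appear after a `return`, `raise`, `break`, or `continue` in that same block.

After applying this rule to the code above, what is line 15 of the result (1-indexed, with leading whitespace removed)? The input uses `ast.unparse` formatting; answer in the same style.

Transformed code:
def h(speed, y, size):
    log(15)
    y *= y
    if speed >= y == speed:
        return speed
    if 36 > y >= speed:
        print(7)
    for records in size:
        print(y)
        if speed >= y:
            continue
    if y < y:
        speed = size
    else:
        size = speed < size
    return 16

size = speed < size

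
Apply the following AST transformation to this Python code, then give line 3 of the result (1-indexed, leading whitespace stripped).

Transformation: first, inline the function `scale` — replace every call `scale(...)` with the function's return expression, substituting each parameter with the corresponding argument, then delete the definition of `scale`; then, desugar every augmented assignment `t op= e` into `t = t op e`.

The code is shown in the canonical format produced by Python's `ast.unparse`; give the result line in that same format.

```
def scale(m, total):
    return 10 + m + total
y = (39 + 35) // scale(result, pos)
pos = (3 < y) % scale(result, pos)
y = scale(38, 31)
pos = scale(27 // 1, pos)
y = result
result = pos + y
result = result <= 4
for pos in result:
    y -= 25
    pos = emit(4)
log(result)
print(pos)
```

y = 10 + 38 + 31

Transformed code:
y = (39 + 35) // (10 + result + pos)
pos = (3 < y) % (10 + result + pos)
y = 10 + 38 + 31
pos = 10 + 27 // 1 + pos
y = result
result = pos + y
result = result <= 4
for pos in result:
    y = y - 25
    pos = emit(4)
log(result)
print(pos)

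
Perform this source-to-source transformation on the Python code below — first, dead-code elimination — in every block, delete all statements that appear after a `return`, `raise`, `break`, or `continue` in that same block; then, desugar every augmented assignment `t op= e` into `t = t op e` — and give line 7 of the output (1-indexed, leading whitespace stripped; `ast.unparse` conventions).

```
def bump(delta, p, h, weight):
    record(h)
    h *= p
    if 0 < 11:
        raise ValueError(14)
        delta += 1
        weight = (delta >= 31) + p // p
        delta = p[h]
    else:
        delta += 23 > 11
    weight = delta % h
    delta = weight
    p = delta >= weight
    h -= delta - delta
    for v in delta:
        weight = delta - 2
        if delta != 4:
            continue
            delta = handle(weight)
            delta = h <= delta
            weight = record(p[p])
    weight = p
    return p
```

Transformed code:
def bump(delta, p, h, weight):
    record(h)
    h = h * p
    if 0 < 11:
        raise ValueError(14)
    else:
        delta = delta + (23 > 11)
    weight = delta % h
    delta = weight
    p = delta >= weight
    h = h - (delta - delta)
    for v in delta:
        weight = delta - 2
        if delta != 4:
            continue
    weight = p
    return p

delta = delta + (23 > 11)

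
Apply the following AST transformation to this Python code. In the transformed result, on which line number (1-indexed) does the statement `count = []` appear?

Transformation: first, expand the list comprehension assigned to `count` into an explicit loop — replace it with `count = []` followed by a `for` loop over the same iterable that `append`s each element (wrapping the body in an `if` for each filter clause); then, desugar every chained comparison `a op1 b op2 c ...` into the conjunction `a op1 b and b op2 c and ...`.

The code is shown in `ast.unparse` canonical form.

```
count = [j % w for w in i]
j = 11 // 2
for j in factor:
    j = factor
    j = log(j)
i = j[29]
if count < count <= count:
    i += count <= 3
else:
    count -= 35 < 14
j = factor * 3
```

1

Transformed code:
count = []
for w in i:
    count.append(j % w)
j = 11 // 2
for j in factor:
    j = factor
    j = log(j)
i = j[29]
if count < count and count <= count:
    i += count <= 3
else:
    count -= 35 < 14
j = factor * 3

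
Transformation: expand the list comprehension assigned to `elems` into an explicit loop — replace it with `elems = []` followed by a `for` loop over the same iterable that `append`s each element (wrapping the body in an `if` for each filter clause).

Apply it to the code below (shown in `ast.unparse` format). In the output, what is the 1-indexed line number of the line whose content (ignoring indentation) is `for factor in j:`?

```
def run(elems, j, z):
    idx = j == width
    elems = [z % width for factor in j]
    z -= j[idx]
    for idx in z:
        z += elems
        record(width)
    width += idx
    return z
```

4

Transformed code:
def run(elems, j, z):
    idx = j == width
    elems = []
    for factor in j:
        elems.append(z % width)
    z -= j[idx]
    for idx in z:
        z += elems
        record(width)
    width += idx
    return z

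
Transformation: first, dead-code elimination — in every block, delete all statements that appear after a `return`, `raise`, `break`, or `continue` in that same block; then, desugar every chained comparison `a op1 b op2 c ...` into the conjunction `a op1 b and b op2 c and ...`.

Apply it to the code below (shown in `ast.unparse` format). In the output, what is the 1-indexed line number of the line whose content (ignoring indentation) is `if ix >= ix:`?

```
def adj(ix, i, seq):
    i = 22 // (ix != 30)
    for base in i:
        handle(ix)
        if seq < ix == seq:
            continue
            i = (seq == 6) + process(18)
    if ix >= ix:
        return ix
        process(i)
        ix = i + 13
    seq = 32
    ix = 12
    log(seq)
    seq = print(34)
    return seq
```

Transformed code:
def adj(ix, i, seq):
    i = 22 // (ix != 30)
    for base in i:
        handle(ix)
        if seq < ix and ix == seq:
            continue
    if ix >= ix:
        return ix
    seq = 32
    ix = 12
    log(seq)
    seq = print(34)
    return seq

7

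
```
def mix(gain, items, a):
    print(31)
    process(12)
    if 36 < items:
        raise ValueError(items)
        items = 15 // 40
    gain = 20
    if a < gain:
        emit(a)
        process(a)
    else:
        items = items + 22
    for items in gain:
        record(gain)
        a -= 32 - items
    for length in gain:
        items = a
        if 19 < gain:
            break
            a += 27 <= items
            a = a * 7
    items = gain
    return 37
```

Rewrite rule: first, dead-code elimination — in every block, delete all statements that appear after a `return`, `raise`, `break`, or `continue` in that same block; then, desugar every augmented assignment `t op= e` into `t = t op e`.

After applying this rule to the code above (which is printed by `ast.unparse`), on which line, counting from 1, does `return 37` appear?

Transformed code:
def mix(gain, items, a):
    print(31)
    process(12)
    if 36 < items:
        raise ValueError(items)
    gain = 20
    if a < gain:
        emit(a)
        process(a)
    else:
        items = items + 22
    for items in gain:
        record(gain)
        a = a - (32 - items)
    for length in gain:
        items = a
        if 19 < gain:
            break
    items = gain
    return 37

20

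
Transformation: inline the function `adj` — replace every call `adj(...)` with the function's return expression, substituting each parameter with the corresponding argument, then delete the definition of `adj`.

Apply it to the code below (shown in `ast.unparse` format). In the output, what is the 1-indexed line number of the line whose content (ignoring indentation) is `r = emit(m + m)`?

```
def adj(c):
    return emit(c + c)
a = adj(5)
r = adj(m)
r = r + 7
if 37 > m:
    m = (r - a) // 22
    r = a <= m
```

2

Transformed code:
a = emit(5 + 5)
r = emit(m + m)
r = r + 7
if 37 > m:
    m = (r - a) // 22
    r = a <= m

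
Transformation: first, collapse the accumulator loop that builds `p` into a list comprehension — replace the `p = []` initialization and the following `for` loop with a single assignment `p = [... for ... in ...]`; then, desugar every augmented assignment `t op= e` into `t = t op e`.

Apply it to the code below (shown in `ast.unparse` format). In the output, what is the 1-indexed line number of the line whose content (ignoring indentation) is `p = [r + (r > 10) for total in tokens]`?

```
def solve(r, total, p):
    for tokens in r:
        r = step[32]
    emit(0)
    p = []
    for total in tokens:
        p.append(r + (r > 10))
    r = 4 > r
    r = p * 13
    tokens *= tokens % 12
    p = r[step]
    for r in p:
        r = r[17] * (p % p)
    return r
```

5

Transformed code:
def solve(r, total, p):
    for tokens in r:
        r = step[32]
    emit(0)
    p = [r + (r > 10) for total in tokens]
    r = 4 > r
    r = p * 13
    tokens = tokens * (tokens % 12)
    p = r[step]
    for r in p:
        r = r[17] * (p % p)
    return r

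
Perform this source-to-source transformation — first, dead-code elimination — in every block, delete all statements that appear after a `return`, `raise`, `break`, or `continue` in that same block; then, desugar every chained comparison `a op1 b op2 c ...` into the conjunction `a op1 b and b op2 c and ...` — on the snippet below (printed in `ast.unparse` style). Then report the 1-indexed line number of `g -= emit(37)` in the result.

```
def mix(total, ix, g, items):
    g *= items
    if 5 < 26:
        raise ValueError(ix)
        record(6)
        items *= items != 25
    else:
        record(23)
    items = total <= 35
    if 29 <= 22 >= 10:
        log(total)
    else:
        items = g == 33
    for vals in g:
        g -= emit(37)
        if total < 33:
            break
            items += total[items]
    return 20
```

13

Transformed code:
def mix(total, ix, g, items):
    g *= items
    if 5 < 26:
        raise ValueError(ix)
    else:
        record(23)
    items = total <= 35
    if 29 <= 22 and 22 >= 10:
        log(total)
    else:
        items = g == 33
    for vals in g:
        g -= emit(37)
        if total < 33:
            break
    return 20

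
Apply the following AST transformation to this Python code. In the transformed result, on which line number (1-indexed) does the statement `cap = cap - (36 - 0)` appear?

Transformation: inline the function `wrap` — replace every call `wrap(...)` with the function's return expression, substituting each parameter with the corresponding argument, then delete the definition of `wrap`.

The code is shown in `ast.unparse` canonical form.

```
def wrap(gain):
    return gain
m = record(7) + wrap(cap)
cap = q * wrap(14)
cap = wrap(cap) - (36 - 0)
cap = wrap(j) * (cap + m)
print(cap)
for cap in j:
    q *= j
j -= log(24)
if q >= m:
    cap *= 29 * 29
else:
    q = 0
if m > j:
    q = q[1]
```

Transformed code:
m = record(7) + cap
cap = q * 14
cap = cap - (36 - 0)
cap = j * (cap + m)
print(cap)
for cap in j:
    q *= j
j -= log(24)
if q >= m:
    cap *= 29 * 29
else:
    q = 0
if m > j:
    q = q[1]

3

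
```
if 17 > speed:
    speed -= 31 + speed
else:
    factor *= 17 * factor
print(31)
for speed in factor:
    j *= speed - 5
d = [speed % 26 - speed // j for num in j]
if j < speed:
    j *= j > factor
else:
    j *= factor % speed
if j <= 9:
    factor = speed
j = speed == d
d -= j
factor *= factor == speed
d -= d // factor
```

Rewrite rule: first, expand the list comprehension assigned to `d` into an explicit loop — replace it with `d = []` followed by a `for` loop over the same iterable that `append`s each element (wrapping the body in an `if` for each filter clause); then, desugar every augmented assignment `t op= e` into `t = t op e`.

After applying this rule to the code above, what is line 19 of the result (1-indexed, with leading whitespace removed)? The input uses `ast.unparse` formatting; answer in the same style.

Transformed code:
if 17 > speed:
    speed = speed - (31 + speed)
else:
    factor = factor * (17 * factor)
print(31)
for speed in factor:
    j = j * (speed - 5)
d = []
for num in j:
    d.append(speed % 26 - speed // j)
if j < speed:
    j = j * (j > factor)
else:
    j = j * (factor % speed)
if j <= 9:
    factor = speed
j = speed == d
d = d - j
factor = factor * (factor == speed)
d = d - d // factor

factor = factor * (factor == speed)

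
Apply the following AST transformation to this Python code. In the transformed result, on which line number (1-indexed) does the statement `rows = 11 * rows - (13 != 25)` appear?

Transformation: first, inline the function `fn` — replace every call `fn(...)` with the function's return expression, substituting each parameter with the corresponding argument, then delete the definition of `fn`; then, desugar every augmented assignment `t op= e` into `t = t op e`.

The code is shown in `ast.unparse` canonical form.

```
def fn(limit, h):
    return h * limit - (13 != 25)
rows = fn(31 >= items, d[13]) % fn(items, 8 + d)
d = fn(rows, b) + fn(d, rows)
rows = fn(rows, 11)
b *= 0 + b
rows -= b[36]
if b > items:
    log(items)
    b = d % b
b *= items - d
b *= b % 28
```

Transformed code:
rows = (d[13] * (31 >= items) - (13 != 25)) % ((8 + d) * items - (13 != 25))
d = b * rows - (13 != 25) + (rows * d - (13 != 25))
rows = 11 * rows - (13 != 25)
b = b * (0 + b)
rows = rows - b[36]
if b > items:
    log(items)
    b = d % b
b = b * (items - d)
b = b * (b % 28)

3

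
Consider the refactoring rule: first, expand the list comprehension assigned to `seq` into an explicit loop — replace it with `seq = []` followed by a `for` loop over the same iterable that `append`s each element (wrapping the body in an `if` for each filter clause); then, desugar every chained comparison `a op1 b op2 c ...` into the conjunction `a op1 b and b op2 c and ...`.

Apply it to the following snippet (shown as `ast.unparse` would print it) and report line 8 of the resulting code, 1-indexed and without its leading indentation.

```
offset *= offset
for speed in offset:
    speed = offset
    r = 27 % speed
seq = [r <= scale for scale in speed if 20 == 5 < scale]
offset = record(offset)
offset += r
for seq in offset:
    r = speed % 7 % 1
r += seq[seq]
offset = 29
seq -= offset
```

Transformed code:
offset *= offset
for speed in offset:
    speed = offset
    r = 27 % speed
seq = []
for scale in speed:
    if 20 == 5 and 5 < scale:
        seq.append(r <= scale)
offset = record(offset)
offset += r
for seq in offset:
    r = speed % 7 % 1
r += seq[seq]
offset = 29
seq -= offset

seq.append(r <= scale)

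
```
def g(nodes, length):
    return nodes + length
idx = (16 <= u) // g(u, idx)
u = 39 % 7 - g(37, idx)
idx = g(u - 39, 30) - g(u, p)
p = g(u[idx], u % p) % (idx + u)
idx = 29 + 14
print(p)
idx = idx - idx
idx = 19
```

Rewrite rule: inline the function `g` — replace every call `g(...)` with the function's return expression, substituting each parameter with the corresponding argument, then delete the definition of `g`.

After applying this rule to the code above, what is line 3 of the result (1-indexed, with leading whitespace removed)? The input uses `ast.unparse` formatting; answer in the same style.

idx = u - 39 + 30 - (u + p)

Transformed code:
idx = (16 <= u) // (u + idx)
u = 39 % 7 - (37 + idx)
idx = u - 39 + 30 - (u + p)
p = (u[idx] + u % p) % (idx + u)
idx = 29 + 14
print(p)
idx = idx - idx
idx = 19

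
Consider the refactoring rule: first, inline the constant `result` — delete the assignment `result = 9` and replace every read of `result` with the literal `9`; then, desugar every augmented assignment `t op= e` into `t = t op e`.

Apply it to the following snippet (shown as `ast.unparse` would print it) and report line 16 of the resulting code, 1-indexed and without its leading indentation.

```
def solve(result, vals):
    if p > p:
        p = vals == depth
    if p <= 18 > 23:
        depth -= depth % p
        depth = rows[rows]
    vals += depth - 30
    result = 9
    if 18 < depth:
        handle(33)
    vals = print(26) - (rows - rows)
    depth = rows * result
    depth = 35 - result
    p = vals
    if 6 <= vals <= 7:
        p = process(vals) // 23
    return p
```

Transformed code:
def solve(result, vals):
    if p > p:
        p = vals == depth
    if p <= 18 > 23:
        depth = depth - depth % p
        depth = rows[rows]
    vals = vals + (depth - 30)
    if 18 < depth:
        handle(33)
    vals = print(26) - (rows - rows)
    depth = rows * 9
    depth = 35 - 9
    p = vals
    if 6 <= vals <= 7:
        p = process(vals) // 23
    return p

return p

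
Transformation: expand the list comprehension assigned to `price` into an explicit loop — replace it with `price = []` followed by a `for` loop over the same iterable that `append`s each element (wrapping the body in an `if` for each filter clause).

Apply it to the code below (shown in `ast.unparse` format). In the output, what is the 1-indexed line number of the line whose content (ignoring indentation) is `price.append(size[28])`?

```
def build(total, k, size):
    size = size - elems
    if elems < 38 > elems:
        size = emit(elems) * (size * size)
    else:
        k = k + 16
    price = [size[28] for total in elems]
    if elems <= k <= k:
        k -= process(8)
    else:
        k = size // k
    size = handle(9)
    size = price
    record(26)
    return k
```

Transformed code:
def build(total, k, size):
    size = size - elems
    if elems < 38 > elems:
        size = emit(elems) * (size * size)
    else:
        k = k + 16
    price = []
    for total in elems:
        price.append(size[28])
    if elems <= k <= k:
        k -= process(8)
    else:
        k = size // k
    size = handle(9)
    size = price
    record(26)
    return k

9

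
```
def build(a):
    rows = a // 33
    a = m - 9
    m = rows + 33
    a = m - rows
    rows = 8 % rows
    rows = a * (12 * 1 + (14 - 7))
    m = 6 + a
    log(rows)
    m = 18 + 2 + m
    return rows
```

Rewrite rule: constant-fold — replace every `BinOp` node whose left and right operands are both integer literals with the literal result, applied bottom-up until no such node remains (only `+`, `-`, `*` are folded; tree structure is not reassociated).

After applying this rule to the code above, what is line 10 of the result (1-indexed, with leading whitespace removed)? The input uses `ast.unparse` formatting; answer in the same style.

m = 20 + m

Transformed code:
def build(a):
    rows = a // 33
    a = m - 9
    m = rows + 33
    a = m - rows
    rows = 8 % rows
    rows = a * 19
    m = 6 + a
    log(rows)
    m = 20 + m
    return rows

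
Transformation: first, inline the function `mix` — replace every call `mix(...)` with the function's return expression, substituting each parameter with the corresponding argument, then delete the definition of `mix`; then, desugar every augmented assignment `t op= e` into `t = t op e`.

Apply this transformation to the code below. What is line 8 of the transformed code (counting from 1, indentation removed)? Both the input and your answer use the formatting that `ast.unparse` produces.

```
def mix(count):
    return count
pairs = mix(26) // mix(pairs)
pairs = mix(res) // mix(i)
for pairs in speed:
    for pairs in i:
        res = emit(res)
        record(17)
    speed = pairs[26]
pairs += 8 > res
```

pairs = pairs + (8 > res)

Transformed code:
pairs = 26 // pairs
pairs = res // i
for pairs in speed:
    for pairs in i:
        res = emit(res)
        record(17)
    speed = pairs[26]
pairs = pairs + (8 > res)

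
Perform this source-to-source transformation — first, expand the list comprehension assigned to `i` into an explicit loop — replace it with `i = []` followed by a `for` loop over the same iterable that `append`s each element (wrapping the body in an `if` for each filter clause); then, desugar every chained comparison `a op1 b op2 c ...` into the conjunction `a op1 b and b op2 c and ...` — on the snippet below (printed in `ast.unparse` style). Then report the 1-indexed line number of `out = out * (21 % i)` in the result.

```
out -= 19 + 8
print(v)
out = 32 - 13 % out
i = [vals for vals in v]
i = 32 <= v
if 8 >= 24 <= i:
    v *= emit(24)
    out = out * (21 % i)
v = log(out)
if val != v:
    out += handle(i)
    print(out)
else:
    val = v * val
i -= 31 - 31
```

10

Transformed code:
out -= 19 + 8
print(v)
out = 32 - 13 % out
i = []
for vals in v:
    i.append(vals)
i = 32 <= v
if 8 >= 24 and 24 <= i:
    v *= emit(24)
    out = out * (21 % i)
v = log(out)
if val != v:
    out += handle(i)
    print(out)
else:
    val = v * val
i -= 31 - 31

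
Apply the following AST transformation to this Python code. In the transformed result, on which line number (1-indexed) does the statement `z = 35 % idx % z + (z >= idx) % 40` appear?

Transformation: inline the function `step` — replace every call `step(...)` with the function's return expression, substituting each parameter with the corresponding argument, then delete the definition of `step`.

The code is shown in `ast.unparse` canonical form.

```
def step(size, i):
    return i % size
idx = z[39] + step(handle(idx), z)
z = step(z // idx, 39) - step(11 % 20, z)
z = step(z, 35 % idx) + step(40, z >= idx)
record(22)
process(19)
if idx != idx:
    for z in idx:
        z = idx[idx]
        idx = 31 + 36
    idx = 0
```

3

Transformed code:
idx = z[39] + z % handle(idx)
z = 39 % (z // idx) - z % (11 % 20)
z = 35 % idx % z + (z >= idx) % 40
record(22)
process(19)
if idx != idx:
    for z in idx:
        z = idx[idx]
        idx = 31 + 36
    idx = 0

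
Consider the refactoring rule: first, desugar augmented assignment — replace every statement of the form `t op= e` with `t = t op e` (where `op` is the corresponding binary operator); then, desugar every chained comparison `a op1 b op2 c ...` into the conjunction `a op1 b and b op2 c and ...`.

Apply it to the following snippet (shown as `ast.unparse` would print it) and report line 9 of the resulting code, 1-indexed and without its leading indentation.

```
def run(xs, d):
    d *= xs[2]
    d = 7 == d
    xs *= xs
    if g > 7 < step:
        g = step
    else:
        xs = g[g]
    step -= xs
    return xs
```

step = step - xs

Transformed code:
def run(xs, d):
    d = d * xs[2]
    d = 7 == d
    xs = xs * xs
    if g > 7 and 7 < step:
        g = step
    else:
        xs = g[g]
    step = step - xs
    return xs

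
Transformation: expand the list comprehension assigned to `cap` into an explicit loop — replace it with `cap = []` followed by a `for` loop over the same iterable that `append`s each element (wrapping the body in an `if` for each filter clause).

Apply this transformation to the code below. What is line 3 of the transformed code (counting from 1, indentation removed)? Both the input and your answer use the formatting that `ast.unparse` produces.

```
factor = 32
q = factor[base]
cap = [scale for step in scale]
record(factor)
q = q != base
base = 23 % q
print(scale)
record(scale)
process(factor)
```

cap = []

Transformed code:
factor = 32
q = factor[base]
cap = []
for step in scale:
    cap.append(scale)
record(factor)
q = q != base
base = 23 % q
print(scale)
record(scale)
process(factor)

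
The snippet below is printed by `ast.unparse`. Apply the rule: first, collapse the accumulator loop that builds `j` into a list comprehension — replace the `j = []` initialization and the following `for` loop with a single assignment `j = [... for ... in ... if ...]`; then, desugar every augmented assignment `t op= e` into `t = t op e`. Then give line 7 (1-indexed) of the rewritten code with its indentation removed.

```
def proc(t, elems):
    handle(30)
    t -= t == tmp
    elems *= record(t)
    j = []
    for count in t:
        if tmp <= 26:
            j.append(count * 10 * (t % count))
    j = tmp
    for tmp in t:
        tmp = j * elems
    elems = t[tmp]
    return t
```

for tmp in t:

Transformed code:
def proc(t, elems):
    handle(30)
    t = t - (t == tmp)
    elems = elems * record(t)
    j = [count * 10 * (t % count) for count in t if tmp <= 26]
    j = tmp
    for tmp in t:
        tmp = j * elems
    elems = t[tmp]
    return t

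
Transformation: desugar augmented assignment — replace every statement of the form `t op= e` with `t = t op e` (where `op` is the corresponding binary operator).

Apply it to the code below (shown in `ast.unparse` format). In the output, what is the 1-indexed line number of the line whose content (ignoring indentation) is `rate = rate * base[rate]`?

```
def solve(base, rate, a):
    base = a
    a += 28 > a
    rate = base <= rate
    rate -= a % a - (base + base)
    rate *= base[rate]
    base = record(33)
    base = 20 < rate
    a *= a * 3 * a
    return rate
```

Transformed code:
def solve(base, rate, a):
    base = a
    a = a + (28 > a)
    rate = base <= rate
    rate = rate - (a % a - (base + base))
    rate = rate * base[rate]
    base = record(33)
    base = 20 < rate
    a = a * (a * 3 * a)
    return rate

6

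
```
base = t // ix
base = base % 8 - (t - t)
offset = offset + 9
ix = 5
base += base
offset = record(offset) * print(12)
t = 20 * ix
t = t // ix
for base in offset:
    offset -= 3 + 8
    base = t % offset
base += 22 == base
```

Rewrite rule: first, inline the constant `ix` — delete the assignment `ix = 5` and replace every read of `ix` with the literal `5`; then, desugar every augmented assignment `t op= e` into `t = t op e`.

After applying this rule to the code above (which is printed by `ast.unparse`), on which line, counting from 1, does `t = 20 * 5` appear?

Transformed code:
base = t // 5
base = base % 8 - (t - t)
offset = offset + 9
base = base + base
offset = record(offset) * print(12)
t = 20 * 5
t = t // 5
for base in offset:
    offset = offset - (3 + 8)
    base = t % offset
base = base + (22 == base)

6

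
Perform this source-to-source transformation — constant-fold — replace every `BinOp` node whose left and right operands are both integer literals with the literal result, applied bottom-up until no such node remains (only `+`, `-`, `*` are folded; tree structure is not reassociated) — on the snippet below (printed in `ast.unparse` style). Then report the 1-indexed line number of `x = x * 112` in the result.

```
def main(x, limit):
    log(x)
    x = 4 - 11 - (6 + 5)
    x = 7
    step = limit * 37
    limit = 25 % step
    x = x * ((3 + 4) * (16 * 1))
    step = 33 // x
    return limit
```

7

Transformed code:
def main(x, limit):
    log(x)
    x = -18
    x = 7
    step = limit * 37
    limit = 25 % step
    x = x * 112
    step = 33 // x
    return limit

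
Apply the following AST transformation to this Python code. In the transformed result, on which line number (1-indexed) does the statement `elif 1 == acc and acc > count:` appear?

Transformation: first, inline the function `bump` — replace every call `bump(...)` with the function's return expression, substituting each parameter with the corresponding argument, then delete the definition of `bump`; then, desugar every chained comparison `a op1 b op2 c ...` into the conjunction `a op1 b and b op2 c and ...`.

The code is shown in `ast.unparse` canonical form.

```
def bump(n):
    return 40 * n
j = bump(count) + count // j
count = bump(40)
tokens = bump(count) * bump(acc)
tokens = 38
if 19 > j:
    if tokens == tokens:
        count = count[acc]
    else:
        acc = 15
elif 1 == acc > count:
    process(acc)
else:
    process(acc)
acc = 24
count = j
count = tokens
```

Transformed code:
j = 40 * count + count // j
count = 40 * 40
tokens = 40 * count * (40 * acc)
tokens = 38
if 19 > j:
    if tokens == tokens:
        count = count[acc]
    else:
        acc = 15
elif 1 == acc and acc > count:
    process(acc)
else:
    process(acc)
acc = 24
count = j
count = tokens

10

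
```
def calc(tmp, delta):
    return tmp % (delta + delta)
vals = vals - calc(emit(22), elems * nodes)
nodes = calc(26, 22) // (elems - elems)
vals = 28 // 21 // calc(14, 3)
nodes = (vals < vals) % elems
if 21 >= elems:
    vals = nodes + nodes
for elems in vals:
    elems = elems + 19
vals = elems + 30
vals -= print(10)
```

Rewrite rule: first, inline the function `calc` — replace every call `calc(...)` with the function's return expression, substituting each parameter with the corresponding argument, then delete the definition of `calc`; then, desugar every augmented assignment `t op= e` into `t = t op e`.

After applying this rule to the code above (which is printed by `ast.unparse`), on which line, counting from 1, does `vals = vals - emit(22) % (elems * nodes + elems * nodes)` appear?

Transformed code:
vals = vals - emit(22) % (elems * nodes + elems * nodes)
nodes = 26 % (22 + 22) // (elems - elems)
vals = 28 // 21 // (14 % (3 + 3))
nodes = (vals < vals) % elems
if 21 >= elems:
    vals = nodes + nodes
for elems in vals:
    elems = elems + 19
vals = elems + 30
vals = vals - print(10)

1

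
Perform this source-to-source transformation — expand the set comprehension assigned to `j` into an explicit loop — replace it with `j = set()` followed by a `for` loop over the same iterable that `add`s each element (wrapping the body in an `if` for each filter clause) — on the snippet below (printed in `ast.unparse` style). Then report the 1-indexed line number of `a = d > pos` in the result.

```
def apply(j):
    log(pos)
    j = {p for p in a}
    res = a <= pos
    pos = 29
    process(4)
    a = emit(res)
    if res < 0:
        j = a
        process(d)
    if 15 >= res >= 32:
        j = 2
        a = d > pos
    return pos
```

Transformed code:
def apply(j):
    log(pos)
    j = set()
    for p in a:
        j.add(p)
    res = a <= pos
    pos = 29
    process(4)
    a = emit(res)
    if res < 0:
        j = a
        process(d)
    if 15 >= res >= 32:
        j = 2
        a = d > pos
    return pos

15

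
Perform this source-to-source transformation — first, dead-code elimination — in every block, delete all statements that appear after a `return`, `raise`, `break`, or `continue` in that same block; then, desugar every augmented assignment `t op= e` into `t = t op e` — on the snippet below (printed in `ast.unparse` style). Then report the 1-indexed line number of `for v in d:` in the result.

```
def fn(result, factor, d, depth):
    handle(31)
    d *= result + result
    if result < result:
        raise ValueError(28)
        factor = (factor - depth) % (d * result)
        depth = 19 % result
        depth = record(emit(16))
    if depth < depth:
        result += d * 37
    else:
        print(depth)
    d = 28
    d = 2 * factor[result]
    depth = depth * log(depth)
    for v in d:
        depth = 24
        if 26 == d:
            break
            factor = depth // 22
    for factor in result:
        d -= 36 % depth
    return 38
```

13

Transformed code:
def fn(result, factor, d, depth):
    handle(31)
    d = d * (result + result)
    if result < result:
        raise ValueError(28)
    if depth < depth:
        result = result + d * 37
    else:
        print(depth)
    d = 28
    d = 2 * factor[result]
    depth = depth * log(depth)
    for v in d:
        depth = 24
        if 26 == d:
            break
    for factor in result:
        d = d - 36 % depth
    return 38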